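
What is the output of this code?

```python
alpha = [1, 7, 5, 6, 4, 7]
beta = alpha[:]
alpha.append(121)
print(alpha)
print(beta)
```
[1, 7, 5, 6, 4, 7, 121]
[1, 7, 5, 6, 4, 7]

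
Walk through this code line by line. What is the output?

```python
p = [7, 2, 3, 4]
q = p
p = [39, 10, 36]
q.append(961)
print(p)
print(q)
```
[39, 10, 36]
[7, 2, 3, 4, 961]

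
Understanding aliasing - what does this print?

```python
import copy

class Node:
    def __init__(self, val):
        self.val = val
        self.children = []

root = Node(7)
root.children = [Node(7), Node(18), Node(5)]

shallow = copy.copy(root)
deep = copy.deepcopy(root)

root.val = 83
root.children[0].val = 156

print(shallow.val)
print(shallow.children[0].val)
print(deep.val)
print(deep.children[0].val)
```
7
156
7
7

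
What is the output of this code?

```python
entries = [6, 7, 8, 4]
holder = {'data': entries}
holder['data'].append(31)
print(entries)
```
[6, 7, 8, 4, 31]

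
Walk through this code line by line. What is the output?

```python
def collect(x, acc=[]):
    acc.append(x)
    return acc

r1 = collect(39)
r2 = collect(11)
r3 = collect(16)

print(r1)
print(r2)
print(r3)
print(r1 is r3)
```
[39, 11, 16]
[39, 11, 16]
[39, 11, 16]
True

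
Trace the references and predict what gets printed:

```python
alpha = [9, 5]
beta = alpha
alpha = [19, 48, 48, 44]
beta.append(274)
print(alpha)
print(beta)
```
[19, 48, 48, 44]
[9, 5, 274]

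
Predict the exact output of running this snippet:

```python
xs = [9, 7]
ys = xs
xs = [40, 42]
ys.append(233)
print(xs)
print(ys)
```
[40, 42]
[9, 7, 233]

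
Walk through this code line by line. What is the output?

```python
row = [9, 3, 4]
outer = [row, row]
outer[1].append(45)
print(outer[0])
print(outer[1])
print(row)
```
[9, 3, 4, 45]
[9, 3, 4, 45]
[9, 3, 4, 45]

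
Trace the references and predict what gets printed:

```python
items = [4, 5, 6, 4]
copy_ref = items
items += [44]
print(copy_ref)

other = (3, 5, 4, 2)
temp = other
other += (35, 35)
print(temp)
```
[4, 5, 6, 4, 44]
(3, 5, 4, 2)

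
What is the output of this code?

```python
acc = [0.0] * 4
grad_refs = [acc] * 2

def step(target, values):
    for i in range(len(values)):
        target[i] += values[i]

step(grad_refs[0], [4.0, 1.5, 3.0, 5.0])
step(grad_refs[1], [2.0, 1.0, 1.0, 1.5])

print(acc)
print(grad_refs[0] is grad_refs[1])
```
[6.0, 2.5, 4.0, 6.5]
True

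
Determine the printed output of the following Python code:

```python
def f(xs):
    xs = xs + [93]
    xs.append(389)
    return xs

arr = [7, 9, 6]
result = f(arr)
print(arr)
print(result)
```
[7, 9, 6]
[7, 9, 6, 93, 389]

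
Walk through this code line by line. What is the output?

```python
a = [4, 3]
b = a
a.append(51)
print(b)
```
[4, 3, 51]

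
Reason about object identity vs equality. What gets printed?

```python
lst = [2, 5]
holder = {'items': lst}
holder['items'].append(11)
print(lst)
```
[2, 5, 11]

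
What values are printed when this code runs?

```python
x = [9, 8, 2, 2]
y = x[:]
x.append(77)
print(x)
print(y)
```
[9, 8, 2, 2, 77]
[9, 8, 2, 2]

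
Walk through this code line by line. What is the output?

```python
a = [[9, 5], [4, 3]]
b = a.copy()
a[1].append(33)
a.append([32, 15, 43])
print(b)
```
[[9, 5], [4, 3, 33]]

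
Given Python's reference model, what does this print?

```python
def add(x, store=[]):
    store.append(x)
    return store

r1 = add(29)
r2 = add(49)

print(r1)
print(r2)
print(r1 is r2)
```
[29, 49]
[29, 49]
True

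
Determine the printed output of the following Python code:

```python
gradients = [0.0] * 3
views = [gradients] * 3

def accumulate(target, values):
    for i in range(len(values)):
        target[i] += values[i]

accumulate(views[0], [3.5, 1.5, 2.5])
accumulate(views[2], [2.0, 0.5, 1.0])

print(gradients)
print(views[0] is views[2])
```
[5.5, 2.0, 3.5]
True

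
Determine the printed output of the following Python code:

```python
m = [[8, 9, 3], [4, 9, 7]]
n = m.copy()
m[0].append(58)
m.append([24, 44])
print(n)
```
[[8, 9, 3, 58], [4, 9, 7]]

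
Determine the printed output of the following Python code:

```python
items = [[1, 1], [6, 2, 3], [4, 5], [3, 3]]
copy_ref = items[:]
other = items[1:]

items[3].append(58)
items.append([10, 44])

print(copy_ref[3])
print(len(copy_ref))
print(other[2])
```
[3, 3, 58]
4
[3, 3, 58]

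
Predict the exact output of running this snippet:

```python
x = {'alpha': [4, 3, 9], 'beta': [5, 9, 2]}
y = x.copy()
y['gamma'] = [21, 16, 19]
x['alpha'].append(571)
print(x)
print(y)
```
{'alpha': [4, 3, 9, 571], 'beta': [5, 9, 2]}
{'alpha': [4, 3, 9, 571], 'beta': [5, 9, 2], 'gamma': [21, 16, 19]}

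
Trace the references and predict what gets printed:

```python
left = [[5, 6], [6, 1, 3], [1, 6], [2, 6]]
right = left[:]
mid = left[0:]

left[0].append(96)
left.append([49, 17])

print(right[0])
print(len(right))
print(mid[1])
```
[5, 6, 96]
4
[6, 1, 3]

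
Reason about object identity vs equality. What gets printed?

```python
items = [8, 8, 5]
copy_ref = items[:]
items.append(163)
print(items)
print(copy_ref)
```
[8, 8, 5, 163]
[8, 8, 5]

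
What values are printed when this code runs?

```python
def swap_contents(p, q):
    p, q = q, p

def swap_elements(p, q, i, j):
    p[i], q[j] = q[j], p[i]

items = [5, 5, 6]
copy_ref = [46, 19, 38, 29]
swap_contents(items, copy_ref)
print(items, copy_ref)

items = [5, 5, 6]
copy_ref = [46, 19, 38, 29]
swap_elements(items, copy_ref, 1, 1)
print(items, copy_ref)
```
[5, 5, 6] [46, 19, 38, 29]
[5, 19, 6] [46, 5, 38, 29]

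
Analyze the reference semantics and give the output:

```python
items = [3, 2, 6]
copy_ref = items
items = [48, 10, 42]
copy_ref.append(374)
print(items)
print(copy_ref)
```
[48, 10, 42]
[3, 2, 6, 374]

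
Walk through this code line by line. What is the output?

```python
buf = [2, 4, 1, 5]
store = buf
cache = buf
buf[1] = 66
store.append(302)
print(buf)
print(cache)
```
[2, 66, 1, 5, 302]
[2, 66, 1, 5, 302]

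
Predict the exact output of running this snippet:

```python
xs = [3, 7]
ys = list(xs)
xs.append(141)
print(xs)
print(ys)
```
[3, 7, 141]
[3, 7]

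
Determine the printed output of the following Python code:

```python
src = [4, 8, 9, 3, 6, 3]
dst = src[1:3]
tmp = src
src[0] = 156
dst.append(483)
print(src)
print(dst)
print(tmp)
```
[156, 8, 9, 3, 6, 3]
[8, 9, 483]
[156, 8, 9, 3, 6, 3]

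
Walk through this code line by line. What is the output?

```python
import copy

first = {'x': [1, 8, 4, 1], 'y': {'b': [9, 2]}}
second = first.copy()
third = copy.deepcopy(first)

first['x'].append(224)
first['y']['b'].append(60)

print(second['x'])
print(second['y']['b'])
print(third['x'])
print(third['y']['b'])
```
[1, 8, 4, 1, 224]
[9, 2, 60]
[1, 8, 4, 1]
[9, 2]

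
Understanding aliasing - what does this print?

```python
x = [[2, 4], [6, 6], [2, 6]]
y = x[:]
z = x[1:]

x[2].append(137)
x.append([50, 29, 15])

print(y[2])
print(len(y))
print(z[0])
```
[2, 6, 137]
3
[6, 6]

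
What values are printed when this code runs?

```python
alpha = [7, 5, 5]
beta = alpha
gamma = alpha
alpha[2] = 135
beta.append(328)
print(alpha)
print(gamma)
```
[7, 5, 135, 328]
[7, 5, 135, 328]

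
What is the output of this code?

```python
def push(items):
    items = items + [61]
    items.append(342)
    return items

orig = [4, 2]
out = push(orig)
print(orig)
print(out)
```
[4, 2]
[4, 2, 61, 342]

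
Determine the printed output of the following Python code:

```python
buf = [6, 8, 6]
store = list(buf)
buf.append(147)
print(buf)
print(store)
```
[6, 8, 6, 147]
[6, 8, 6]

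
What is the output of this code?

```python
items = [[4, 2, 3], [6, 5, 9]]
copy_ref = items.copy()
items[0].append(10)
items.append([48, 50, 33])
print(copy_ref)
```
[[4, 2, 3, 10], [6, 5, 9]]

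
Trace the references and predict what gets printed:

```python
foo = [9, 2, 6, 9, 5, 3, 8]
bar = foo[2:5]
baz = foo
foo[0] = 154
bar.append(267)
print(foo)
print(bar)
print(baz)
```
[154, 2, 6, 9, 5, 3, 8]
[6, 9, 5, 267]
[154, 2, 6, 9, 5, 3, 8]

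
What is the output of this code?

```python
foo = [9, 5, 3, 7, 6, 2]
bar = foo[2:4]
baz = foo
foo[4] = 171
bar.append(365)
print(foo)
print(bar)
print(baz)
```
[9, 5, 3, 7, 171, 2]
[3, 7, 365]
[9, 5, 3, 7, 171, 2]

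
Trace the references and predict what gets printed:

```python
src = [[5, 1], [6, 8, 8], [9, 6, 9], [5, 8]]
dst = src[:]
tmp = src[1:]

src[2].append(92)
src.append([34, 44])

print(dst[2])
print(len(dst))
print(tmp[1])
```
[9, 6, 9, 92]
4
[9, 6, 9, 92]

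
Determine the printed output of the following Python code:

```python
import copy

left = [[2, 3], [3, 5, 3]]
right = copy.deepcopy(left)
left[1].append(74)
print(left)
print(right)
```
[[2, 3], [3, 5, 3, 74]]
[[2, 3], [3, 5, 3]]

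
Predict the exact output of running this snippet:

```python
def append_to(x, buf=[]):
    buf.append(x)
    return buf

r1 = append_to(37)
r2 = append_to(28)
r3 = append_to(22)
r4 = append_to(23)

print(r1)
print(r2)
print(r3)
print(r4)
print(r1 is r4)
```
[37, 28, 22, 23]
[37, 28, 22, 23]
[37, 28, 22, 23]
[37, 28, 22, 23]
True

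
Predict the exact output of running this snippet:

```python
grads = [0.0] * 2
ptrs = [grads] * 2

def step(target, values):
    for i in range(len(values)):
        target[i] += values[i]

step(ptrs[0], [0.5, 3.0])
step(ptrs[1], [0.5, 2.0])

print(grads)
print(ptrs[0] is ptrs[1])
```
[1.0, 5.0]
True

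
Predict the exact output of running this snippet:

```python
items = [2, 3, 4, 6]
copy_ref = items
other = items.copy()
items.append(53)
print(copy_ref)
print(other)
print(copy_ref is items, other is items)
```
[2, 3, 4, 6, 53]
[2, 3, 4, 6]
True False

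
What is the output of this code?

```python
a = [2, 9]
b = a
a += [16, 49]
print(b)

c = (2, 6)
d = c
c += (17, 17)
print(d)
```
[2, 9, 16, 49]
(2, 6)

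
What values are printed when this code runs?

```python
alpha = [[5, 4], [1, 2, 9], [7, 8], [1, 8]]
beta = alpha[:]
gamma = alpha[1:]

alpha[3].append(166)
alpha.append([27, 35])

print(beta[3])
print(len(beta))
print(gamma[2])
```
[1, 8, 166]
4
[1, 8, 166]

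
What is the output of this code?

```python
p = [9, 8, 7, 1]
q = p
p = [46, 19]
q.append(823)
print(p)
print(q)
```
[46, 19]
[9, 8, 7, 1, 823]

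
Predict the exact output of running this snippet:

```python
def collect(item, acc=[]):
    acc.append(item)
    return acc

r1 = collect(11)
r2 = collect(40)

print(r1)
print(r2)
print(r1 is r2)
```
[11, 40]
[11, 40]
True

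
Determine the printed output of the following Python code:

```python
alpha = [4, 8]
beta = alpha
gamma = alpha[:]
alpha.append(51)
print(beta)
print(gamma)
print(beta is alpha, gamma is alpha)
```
[4, 8, 51]
[4, 8]
True False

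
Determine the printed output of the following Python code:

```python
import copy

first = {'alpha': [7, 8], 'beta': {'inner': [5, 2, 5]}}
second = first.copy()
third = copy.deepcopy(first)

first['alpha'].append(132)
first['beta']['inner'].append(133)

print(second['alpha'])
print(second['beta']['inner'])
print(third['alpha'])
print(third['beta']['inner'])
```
[7, 8, 132]
[5, 2, 5, 133]
[7, 8]
[5, 2, 5]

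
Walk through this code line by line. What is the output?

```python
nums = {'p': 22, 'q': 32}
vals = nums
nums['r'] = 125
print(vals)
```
{'p': 22, 'q': 32, 'r': 125}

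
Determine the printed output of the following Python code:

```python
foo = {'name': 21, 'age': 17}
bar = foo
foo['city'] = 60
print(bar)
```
{'name': 21, 'age': 17, 'city': 60}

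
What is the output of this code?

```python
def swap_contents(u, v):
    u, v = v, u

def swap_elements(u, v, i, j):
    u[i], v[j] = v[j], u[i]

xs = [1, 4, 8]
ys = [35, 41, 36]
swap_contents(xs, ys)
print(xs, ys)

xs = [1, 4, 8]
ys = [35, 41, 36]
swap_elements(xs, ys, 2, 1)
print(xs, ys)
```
[1, 4, 8] [35, 41, 36]
[1, 4, 41] [35, 8, 36]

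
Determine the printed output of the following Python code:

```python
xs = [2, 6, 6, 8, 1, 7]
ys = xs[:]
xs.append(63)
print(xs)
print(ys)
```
[2, 6, 6, 8, 1, 7, 63]
[2, 6, 6, 8, 1, 7]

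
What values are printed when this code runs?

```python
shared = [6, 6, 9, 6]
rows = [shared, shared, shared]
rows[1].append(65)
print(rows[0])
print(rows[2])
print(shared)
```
[6, 6, 9, 6, 65]
[6, 6, 9, 6, 65]
[6, 6, 9, 6, 65]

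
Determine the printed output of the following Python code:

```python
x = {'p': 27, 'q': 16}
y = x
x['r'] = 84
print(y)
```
{'p': 27, 'q': 16, 'r': 84}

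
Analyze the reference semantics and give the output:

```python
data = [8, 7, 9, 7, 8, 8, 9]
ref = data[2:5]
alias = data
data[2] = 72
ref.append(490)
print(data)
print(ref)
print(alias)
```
[8, 7, 72, 7, 8, 8, 9]
[9, 7, 8, 490]
[8, 7, 72, 7, 8, 8, 9]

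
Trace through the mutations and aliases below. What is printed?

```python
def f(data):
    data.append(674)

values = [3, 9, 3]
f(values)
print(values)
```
[3, 9, 3, 674]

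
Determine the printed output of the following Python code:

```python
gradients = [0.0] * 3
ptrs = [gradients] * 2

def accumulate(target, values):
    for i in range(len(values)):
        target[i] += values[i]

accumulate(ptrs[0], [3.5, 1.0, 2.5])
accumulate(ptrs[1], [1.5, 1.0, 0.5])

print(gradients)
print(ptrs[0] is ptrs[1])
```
[5.0, 2.0, 3.0]
True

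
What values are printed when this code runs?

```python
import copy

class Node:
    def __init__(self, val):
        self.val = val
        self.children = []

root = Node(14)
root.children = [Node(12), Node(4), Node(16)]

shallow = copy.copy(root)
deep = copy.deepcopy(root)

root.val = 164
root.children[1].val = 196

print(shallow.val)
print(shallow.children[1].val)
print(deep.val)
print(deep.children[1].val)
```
14
196
14
4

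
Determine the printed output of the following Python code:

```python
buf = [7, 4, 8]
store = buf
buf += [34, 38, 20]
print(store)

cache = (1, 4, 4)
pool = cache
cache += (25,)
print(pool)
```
[7, 4, 8, 34, 38, 20]
(1, 4, 4)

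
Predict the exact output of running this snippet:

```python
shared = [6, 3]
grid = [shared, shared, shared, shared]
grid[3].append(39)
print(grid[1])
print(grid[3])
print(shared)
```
[6, 3, 39]
[6, 3, 39]
[6, 3, 39]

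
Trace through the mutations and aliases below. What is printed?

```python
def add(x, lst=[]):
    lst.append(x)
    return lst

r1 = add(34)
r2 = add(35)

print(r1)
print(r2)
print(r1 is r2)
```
[34, 35]
[34, 35]
True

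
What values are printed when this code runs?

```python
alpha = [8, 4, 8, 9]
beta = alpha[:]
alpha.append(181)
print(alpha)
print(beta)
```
[8, 4, 8, 9, 181]
[8, 4, 8, 9]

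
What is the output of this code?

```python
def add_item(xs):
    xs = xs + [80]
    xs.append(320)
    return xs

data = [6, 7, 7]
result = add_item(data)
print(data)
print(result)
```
[6, 7, 7]
[6, 7, 7, 80, 320]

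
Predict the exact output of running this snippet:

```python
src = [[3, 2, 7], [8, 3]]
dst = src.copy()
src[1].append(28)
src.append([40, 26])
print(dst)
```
[[3, 2, 7], [8, 3, 28]]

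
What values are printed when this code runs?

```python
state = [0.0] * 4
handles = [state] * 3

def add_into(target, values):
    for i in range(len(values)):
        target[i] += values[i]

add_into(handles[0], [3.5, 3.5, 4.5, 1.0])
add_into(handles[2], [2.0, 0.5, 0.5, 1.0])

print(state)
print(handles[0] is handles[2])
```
[5.5, 4.0, 5.0, 2.0]
True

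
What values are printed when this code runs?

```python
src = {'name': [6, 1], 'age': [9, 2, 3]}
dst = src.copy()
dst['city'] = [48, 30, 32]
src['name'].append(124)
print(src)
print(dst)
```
{'name': [6, 1, 124], 'age': [9, 2, 3]}
{'name': [6, 1, 124], 'age': [9, 2, 3], 'city': [48, 30, 32]}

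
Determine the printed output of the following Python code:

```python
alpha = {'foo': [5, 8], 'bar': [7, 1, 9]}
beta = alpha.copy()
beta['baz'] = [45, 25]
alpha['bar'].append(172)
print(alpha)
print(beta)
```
{'foo': [5, 8], 'bar': [7, 1, 9, 172]}
{'foo': [5, 8], 'bar': [7, 1, 9, 172], 'baz': [45, 25]}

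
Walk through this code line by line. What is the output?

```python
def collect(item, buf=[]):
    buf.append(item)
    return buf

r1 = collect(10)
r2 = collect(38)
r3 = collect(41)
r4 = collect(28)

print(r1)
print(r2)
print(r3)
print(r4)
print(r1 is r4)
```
[10, 38, 41, 28]
[10, 38, 41, 28]
[10, 38, 41, 28]
[10, 38, 41, 28]
True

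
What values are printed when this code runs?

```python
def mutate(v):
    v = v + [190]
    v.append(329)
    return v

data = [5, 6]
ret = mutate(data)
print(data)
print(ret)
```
[5, 6]
[5, 6, 190, 329]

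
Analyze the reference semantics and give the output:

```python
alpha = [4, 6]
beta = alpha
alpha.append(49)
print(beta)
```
[4, 6, 49]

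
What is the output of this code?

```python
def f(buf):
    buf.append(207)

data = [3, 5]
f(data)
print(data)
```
[3, 5, 207]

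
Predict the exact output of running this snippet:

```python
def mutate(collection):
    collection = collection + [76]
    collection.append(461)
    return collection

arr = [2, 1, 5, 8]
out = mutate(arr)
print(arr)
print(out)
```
[2, 1, 5, 8]
[2, 1, 5, 8, 76, 461]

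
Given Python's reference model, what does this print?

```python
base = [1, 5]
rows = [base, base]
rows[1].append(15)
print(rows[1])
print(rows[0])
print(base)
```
[1, 5, 15]
[1, 5, 15]
[1, 5, 15]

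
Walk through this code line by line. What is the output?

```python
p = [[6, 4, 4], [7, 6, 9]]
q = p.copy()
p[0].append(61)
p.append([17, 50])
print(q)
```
[[6, 4, 4, 61], [7, 6, 9]]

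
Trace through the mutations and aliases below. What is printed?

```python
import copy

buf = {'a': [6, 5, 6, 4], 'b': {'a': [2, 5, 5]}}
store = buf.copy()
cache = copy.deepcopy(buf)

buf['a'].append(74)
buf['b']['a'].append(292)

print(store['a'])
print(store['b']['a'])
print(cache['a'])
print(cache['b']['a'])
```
[6, 5, 6, 4, 74]
[2, 5, 5, 292]
[6, 5, 6, 4]
[2, 5, 5]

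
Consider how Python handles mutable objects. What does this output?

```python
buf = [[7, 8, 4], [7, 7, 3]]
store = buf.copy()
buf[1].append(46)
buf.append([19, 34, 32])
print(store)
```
[[7, 8, 4], [7, 7, 3, 46]]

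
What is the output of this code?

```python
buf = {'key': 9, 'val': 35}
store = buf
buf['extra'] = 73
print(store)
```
{'key': 9, 'val': 35, 'extra': 73}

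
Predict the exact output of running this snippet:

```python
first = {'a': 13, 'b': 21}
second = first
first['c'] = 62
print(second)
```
{'a': 13, 'b': 21, 'c': 62}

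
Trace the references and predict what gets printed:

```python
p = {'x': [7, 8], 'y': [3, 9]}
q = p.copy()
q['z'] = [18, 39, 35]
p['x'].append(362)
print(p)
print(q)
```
{'x': [7, 8, 362], 'y': [3, 9]}
{'x': [7, 8, 362], 'y': [3, 9], 'z': [18, 39, 35]}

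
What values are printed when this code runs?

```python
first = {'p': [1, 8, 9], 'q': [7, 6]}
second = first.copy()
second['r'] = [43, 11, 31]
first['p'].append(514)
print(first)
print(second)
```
{'p': [1, 8, 9, 514], 'q': [7, 6]}
{'p': [1, 8, 9, 514], 'q': [7, 6], 'r': [43, 11, 31]}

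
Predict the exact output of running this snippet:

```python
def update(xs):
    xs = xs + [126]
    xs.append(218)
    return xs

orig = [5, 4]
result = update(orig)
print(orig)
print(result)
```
[5, 4]
[5, 4, 126, 218]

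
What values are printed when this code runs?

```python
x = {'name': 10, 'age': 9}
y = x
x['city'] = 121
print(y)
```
{'name': 10, 'age': 9, 'city': 121}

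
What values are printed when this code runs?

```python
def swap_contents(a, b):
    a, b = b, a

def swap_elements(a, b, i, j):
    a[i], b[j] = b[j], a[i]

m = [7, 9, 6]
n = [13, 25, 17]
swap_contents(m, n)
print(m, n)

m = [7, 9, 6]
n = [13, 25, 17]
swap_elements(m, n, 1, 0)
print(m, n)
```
[7, 9, 6] [13, 25, 17]
[7, 13, 6] [9, 25, 17]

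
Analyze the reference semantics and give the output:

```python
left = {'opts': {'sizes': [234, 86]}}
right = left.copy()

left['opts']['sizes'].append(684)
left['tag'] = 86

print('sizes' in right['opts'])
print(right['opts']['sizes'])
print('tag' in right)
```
True
[234, 86, 684]
False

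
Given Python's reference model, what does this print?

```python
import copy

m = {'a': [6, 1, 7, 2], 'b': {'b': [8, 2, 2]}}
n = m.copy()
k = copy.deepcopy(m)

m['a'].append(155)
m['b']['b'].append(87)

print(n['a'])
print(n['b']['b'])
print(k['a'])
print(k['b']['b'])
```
[6, 1, 7, 2, 155]
[8, 2, 2, 87]
[6, 1, 7, 2]
[8, 2, 2]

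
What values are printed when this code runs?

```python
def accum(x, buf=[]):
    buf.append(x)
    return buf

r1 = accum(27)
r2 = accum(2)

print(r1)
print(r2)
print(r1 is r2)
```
[27, 2]
[27, 2]
True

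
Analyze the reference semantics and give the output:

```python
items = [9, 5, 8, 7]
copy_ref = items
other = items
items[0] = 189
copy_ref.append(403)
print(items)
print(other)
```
[189, 5, 8, 7, 403]
[189, 5, 8, 7, 403]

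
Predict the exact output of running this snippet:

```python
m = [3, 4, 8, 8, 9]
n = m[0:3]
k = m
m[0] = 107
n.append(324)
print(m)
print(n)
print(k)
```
[107, 4, 8, 8, 9]
[3, 4, 8, 324]
[107, 4, 8, 8, 9]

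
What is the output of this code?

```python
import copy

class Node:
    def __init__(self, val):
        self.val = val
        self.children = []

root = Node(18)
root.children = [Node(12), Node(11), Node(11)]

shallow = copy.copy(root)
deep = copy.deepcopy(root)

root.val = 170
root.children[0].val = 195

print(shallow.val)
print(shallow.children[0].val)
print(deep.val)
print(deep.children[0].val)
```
18
195
18
12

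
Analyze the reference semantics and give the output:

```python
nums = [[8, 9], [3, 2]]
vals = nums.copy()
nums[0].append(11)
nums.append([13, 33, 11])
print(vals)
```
[[8, 9, 11], [3, 2]]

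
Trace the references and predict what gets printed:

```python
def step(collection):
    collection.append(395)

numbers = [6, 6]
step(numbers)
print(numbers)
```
[6, 6, 395]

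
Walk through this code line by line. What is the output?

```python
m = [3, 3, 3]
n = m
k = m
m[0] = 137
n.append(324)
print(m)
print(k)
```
[137, 3, 3, 324]
[137, 3, 3, 324]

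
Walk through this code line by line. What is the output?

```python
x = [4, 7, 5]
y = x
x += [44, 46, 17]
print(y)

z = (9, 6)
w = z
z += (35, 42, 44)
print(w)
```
[4, 7, 5, 44, 46, 17]
(9, 6)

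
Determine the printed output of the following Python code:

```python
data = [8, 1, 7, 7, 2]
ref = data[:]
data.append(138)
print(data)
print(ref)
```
[8, 1, 7, 7, 2, 138]
[8, 1, 7, 7, 2]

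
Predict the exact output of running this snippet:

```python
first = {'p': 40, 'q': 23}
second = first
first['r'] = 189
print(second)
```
{'p': 40, 'q': 23, 'r': 189}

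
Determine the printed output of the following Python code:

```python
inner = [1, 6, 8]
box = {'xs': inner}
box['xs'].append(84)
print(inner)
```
[1, 6, 8, 84]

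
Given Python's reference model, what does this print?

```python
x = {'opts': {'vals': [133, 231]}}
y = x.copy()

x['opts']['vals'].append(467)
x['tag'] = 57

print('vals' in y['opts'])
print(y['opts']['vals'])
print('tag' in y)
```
True
[133, 231, 467]
False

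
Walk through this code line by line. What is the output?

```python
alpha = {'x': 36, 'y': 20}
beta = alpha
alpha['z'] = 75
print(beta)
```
{'x': 36, 'y': 20, 'z': 75}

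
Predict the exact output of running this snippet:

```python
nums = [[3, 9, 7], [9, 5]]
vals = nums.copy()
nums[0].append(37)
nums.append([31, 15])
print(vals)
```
[[3, 9, 7, 37], [9, 5]]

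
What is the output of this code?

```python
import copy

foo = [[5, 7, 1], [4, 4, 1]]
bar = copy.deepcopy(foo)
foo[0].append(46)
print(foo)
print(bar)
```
[[5, 7, 1, 46], [4, 4, 1]]
[[5, 7, 1], [4, 4, 1]]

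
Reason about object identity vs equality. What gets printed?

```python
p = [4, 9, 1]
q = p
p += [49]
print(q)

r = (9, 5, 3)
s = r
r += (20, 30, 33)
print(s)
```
[4, 9, 1, 49]
(9, 5, 3)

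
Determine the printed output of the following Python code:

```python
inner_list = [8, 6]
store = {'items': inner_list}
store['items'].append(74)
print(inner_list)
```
[8, 6, 74]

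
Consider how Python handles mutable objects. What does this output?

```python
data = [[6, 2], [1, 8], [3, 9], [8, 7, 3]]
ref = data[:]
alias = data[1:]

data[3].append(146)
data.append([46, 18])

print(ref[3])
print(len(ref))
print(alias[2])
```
[8, 7, 3, 146]
4
[8, 7, 3, 146]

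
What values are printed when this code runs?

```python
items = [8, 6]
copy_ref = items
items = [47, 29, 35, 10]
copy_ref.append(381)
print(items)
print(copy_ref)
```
[47, 29, 35, 10]
[8, 6, 381]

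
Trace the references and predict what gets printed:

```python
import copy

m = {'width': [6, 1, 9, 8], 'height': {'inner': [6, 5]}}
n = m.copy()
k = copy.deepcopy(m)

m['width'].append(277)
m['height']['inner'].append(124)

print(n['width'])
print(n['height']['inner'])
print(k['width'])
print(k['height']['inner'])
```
[6, 1, 9, 8, 277]
[6, 5, 124]
[6, 1, 9, 8]
[6, 5]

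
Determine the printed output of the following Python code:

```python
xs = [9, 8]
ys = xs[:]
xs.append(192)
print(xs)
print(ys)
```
[9, 8, 192]
[9, 8]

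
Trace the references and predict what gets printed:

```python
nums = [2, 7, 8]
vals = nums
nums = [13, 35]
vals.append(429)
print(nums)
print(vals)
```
[13, 35]
[2, 7, 8, 429]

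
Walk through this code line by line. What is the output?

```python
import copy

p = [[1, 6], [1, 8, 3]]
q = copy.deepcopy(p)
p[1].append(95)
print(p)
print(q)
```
[[1, 6], [1, 8, 3, 95]]
[[1, 6], [1, 8, 3]]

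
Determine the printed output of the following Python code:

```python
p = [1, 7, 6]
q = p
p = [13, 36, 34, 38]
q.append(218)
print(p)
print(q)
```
[13, 36, 34, 38]
[1, 7, 6, 218]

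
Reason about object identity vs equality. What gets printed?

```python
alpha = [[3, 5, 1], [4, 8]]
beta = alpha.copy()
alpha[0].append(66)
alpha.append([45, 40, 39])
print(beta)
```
[[3, 5, 1, 66], [4, 8]]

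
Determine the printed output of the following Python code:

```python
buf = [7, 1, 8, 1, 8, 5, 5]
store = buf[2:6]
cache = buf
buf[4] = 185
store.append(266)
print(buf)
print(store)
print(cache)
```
[7, 1, 8, 1, 185, 5, 5]
[8, 1, 8, 5, 266]
[7, 1, 8, 1, 185, 5, 5]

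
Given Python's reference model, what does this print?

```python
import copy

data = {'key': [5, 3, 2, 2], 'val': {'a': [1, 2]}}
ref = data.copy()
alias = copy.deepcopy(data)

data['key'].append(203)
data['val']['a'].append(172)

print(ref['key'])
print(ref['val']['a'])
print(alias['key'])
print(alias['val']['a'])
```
[5, 3, 2, 2, 203]
[1, 2, 172]
[5, 3, 2, 2]
[1, 2]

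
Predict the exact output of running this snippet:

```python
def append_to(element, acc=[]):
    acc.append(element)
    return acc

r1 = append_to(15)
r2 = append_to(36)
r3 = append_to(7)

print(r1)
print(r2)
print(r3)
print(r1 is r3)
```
[15, 36, 7]
[15, 36, 7]
[15, 36, 7]
True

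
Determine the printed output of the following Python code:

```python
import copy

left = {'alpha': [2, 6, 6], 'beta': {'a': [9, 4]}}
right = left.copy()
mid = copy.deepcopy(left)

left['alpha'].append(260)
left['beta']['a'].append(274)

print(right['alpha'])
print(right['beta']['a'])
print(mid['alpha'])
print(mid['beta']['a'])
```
[2, 6, 6, 260]
[9, 4, 274]
[2, 6, 6]
[9, 4]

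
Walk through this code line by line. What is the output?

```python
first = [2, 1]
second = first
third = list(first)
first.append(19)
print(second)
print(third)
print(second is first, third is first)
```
[2, 1, 19]
[2, 1]
True False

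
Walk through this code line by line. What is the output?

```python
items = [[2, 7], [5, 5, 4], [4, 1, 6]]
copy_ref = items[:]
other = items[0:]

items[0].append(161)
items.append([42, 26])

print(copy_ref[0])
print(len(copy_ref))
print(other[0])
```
[2, 7, 161]
3
[2, 7, 161]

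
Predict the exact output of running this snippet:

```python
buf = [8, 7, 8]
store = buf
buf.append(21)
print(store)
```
[8, 7, 8, 21]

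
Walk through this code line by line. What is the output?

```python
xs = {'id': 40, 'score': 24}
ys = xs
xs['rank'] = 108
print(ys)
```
{'id': 40, 'score': 24, 'rank': 108}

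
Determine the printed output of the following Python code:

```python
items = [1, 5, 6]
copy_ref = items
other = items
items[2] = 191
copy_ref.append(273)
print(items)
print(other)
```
[1, 5, 191, 273]
[1, 5, 191, 273]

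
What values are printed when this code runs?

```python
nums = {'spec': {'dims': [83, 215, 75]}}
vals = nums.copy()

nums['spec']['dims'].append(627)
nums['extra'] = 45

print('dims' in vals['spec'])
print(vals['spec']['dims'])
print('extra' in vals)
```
True
[83, 215, 75, 627]
False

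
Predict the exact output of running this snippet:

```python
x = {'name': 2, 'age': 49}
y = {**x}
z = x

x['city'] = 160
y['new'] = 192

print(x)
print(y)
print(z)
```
{'name': 2, 'age': 49, 'city': 160}
{'name': 2, 'age': 49, 'new': 192}
{'name': 2, 'age': 49, 'city': 160}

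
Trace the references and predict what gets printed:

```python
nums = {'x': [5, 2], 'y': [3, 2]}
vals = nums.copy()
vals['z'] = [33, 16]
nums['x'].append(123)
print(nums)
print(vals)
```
{'x': [5, 2, 123], 'y': [3, 2]}
{'x': [5, 2, 123], 'y': [3, 2], 'z': [33, 16]}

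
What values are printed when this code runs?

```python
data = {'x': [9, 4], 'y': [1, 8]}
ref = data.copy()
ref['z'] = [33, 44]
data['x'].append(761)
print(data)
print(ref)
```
{'x': [9, 4, 761], 'y': [1, 8]}
{'x': [9, 4, 761], 'y': [1, 8], 'z': [33, 44]}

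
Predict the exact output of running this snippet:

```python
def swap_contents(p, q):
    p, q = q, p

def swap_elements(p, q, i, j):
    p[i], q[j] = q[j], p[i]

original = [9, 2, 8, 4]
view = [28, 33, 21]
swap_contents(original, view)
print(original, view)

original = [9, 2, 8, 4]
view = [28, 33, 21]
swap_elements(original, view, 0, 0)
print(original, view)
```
[9, 2, 8, 4] [28, 33, 21]
[28, 2, 8, 4] [9, 33, 21]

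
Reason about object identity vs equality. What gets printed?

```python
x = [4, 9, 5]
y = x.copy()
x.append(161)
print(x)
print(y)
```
[4, 9, 5, 161]
[4, 9, 5]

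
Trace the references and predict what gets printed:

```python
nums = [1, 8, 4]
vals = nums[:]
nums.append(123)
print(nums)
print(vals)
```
[1, 8, 4, 123]
[1, 8, 4]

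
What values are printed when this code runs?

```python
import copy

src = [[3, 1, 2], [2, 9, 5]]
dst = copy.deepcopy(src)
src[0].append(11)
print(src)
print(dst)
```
[[3, 1, 2, 11], [2, 9, 5]]
[[3, 1, 2], [2, 9, 5]]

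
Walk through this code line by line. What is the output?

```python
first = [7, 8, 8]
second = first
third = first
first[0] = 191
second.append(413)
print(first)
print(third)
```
[191, 8, 8, 413]
[191, 8, 8, 413]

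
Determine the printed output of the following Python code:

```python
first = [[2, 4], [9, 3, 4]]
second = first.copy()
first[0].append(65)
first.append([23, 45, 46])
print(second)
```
[[2, 4, 65], [9, 3, 4]]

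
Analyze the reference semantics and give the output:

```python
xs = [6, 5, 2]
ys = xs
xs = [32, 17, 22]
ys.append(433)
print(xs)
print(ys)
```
[32, 17, 22]
[6, 5, 2, 433]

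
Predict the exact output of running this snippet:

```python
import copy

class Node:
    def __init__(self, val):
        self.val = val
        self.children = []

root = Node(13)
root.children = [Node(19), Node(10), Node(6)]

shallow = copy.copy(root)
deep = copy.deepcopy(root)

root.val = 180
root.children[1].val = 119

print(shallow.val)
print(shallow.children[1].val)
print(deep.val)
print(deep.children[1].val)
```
13
119
13
10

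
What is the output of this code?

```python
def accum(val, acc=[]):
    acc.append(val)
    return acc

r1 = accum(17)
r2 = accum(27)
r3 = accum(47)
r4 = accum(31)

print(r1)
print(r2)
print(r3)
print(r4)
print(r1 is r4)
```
[17, 27, 47, 31]
[17, 27, 47, 31]
[17, 27, 47, 31]
[17, 27, 47, 31]
True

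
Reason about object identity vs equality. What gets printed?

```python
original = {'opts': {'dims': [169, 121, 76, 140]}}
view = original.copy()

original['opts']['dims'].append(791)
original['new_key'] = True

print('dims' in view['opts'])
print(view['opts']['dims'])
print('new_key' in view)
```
True
[169, 121, 76, 140, 791]
False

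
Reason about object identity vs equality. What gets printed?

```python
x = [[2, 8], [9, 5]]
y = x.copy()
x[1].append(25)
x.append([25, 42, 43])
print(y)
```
[[2, 8], [9, 5, 25]]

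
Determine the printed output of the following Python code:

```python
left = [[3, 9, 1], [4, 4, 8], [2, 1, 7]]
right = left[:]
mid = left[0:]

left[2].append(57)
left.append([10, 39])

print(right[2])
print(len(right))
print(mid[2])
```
[2, 1, 7, 57]
3
[2, 1, 7, 57]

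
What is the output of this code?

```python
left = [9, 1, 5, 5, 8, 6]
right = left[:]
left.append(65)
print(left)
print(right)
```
[9, 1, 5, 5, 8, 6, 65]
[9, 1, 5, 5, 8, 6]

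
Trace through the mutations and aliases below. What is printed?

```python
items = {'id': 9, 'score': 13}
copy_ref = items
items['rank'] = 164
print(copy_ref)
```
{'id': 9, 'score': 13, 'rank': 164}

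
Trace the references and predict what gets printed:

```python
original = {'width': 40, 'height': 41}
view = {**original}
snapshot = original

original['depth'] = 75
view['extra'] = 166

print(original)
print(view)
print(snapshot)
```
{'width': 40, 'height': 41, 'depth': 75}
{'width': 40, 'height': 41, 'extra': 166}
{'width': 40, 'height': 41, 'depth': 75}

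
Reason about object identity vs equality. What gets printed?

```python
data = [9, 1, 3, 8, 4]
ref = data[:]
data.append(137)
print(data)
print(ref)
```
[9, 1, 3, 8, 4, 137]
[9, 1, 3, 8, 4]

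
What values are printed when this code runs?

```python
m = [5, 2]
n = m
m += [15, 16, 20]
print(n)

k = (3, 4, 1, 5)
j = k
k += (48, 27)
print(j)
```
[5, 2, 15, 16, 20]
(3, 4, 1, 5)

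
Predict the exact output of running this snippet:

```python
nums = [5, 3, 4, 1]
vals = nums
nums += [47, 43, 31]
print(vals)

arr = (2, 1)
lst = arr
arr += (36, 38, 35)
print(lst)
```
[5, 3, 4, 1, 47, 43, 31]
(2, 1)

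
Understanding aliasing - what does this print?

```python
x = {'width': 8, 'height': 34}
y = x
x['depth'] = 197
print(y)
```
{'width': 8, 'height': 34, 'depth': 197}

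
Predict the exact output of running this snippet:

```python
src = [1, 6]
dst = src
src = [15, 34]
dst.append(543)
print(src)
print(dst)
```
[15, 34]
[1, 6, 543]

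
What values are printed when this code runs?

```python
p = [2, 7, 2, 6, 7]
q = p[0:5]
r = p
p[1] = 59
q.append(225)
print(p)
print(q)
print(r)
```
[2, 59, 2, 6, 7]
[2, 7, 2, 6, 7, 225]
[2, 59, 2, 6, 7]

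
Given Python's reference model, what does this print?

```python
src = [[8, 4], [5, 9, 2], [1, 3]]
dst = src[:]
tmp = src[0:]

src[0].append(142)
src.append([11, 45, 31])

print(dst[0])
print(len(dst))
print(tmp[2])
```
[8, 4, 142]
3
[1, 3]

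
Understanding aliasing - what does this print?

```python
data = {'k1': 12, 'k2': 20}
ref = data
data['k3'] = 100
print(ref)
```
{'k1': 12, 'k2': 20, 'k3': 100}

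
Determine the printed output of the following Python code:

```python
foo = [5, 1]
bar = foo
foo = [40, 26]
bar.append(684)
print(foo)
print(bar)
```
[40, 26]
[5, 1, 684]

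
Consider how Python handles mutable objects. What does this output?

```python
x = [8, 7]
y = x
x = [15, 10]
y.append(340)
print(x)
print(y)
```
[15, 10]
[8, 7, 340]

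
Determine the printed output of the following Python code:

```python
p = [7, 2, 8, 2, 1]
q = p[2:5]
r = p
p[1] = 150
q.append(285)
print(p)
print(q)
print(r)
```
[7, 150, 8, 2, 1]
[8, 2, 1, 285]
[7, 150, 8, 2, 1]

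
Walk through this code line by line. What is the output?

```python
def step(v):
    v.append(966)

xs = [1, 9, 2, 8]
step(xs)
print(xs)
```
[1, 9, 2, 8, 966]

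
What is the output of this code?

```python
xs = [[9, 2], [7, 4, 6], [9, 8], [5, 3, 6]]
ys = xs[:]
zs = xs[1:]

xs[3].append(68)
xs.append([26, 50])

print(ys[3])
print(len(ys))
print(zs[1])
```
[5, 3, 6, 68]
4
[9, 8]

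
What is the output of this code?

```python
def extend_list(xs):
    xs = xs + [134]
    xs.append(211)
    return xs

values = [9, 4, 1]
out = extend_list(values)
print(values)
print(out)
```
[9, 4, 1]
[9, 4, 1, 134, 211]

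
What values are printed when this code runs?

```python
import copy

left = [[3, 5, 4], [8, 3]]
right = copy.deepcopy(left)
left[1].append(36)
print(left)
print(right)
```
[[3, 5, 4], [8, 3, 36]]
[[3, 5, 4], [8, 3]]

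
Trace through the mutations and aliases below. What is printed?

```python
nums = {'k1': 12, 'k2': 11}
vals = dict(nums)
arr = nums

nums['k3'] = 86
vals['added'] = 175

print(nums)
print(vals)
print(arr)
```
{'k1': 12, 'k2': 11, 'k3': 86}
{'k1': 12, 'k2': 11, 'added': 175}
{'k1': 12, 'k2': 11, 'k3': 86}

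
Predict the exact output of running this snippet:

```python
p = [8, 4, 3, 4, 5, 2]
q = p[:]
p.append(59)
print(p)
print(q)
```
[8, 4, 3, 4, 5, 2, 59]
[8, 4, 3, 4, 5, 2]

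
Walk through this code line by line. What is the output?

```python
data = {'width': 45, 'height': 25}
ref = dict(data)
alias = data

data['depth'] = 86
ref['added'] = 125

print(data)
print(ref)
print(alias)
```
{'width': 45, 'height': 25, 'depth': 86}
{'width': 45, 'height': 25, 'added': 125}
{'width': 45, 'height': 25, 'depth': 86}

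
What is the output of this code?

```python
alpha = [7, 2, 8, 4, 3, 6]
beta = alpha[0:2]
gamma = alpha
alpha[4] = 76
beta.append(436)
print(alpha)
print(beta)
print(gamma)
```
[7, 2, 8, 4, 76, 6]
[7, 2, 436]
[7, 2, 8, 4, 76, 6]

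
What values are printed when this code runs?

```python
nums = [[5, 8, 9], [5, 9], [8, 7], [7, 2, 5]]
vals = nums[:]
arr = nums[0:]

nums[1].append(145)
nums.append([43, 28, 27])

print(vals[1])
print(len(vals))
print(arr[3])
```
[5, 9, 145]
4
[7, 2, 5]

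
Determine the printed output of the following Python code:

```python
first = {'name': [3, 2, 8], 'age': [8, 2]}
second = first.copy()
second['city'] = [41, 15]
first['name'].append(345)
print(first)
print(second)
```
{'name': [3, 2, 8, 345], 'age': [8, 2]}
{'name': [3, 2, 8, 345], 'age': [8, 2], 'city': [41, 15]}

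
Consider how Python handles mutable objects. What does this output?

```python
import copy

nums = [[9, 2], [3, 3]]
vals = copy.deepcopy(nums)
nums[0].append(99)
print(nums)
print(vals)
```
[[9, 2, 99], [3, 3]]
[[9, 2], [3, 3]]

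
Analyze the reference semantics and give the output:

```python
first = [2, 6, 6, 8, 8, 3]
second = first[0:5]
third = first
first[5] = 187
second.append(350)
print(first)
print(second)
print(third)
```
[2, 6, 6, 8, 8, 187]
[2, 6, 6, 8, 8, 350]
[2, 6, 6, 8, 8, 187]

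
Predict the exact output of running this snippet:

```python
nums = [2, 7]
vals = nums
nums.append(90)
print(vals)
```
[2, 7, 90]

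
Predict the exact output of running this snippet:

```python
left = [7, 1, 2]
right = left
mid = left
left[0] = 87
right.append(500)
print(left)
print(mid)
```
[87, 1, 2, 500]
[87, 1, 2, 500]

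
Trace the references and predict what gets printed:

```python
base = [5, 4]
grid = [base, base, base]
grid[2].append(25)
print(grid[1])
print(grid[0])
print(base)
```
[5, 4, 25]
[5, 4, 25]
[5, 4, 25]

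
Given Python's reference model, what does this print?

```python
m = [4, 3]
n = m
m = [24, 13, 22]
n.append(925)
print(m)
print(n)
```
[24, 13, 22]
[4, 3, 925]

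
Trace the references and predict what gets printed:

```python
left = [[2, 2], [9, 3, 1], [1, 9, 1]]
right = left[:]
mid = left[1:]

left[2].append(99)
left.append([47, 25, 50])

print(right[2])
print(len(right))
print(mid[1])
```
[1, 9, 1, 99]
3
[1, 9, 1, 99]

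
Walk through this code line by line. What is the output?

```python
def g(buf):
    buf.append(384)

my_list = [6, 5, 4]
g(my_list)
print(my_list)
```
[6, 5, 4, 384]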